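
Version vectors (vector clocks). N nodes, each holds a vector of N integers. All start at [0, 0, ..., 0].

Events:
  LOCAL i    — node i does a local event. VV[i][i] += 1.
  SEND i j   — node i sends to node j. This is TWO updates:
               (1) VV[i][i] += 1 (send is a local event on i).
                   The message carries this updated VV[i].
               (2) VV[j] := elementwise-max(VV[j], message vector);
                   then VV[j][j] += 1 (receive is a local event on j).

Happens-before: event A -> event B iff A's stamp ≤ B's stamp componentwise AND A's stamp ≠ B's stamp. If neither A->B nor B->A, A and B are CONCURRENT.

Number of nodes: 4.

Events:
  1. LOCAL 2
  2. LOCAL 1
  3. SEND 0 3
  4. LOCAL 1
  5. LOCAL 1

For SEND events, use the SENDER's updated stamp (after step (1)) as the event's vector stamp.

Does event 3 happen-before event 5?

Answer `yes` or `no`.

Initial: VV[0]=[0, 0, 0, 0]
Initial: VV[1]=[0, 0, 0, 0]
Initial: VV[2]=[0, 0, 0, 0]
Initial: VV[3]=[0, 0, 0, 0]
Event 1: LOCAL 2: VV[2][2]++ -> VV[2]=[0, 0, 1, 0]
Event 2: LOCAL 1: VV[1][1]++ -> VV[1]=[0, 1, 0, 0]
Event 3: SEND 0->3: VV[0][0]++ -> VV[0]=[1, 0, 0, 0], msg_vec=[1, 0, 0, 0]; VV[3]=max(VV[3],msg_vec) then VV[3][3]++ -> VV[3]=[1, 0, 0, 1]
Event 4: LOCAL 1: VV[1][1]++ -> VV[1]=[0, 2, 0, 0]
Event 5: LOCAL 1: VV[1][1]++ -> VV[1]=[0, 3, 0, 0]
Event 3 stamp: [1, 0, 0, 0]
Event 5 stamp: [0, 3, 0, 0]
[1, 0, 0, 0] <= [0, 3, 0, 0]? False. Equal? False. Happens-before: False

Answer: no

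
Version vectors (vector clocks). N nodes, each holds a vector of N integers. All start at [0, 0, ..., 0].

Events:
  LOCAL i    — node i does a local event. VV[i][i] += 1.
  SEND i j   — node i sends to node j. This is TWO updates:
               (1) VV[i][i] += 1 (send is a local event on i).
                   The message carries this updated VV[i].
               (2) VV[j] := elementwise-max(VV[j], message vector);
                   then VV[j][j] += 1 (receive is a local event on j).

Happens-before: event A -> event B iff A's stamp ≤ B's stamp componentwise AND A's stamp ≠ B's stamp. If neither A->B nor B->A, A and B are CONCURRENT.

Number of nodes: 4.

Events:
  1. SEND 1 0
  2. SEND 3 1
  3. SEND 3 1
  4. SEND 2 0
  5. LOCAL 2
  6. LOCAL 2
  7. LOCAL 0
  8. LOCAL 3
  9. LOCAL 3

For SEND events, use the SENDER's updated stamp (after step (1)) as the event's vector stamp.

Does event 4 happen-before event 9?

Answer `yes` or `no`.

Answer: no

Derivation:
Initial: VV[0]=[0, 0, 0, 0]
Initial: VV[1]=[0, 0, 0, 0]
Initial: VV[2]=[0, 0, 0, 0]
Initial: VV[3]=[0, 0, 0, 0]
Event 1: SEND 1->0: VV[1][1]++ -> VV[1]=[0, 1, 0, 0], msg_vec=[0, 1, 0, 0]; VV[0]=max(VV[0],msg_vec) then VV[0][0]++ -> VV[0]=[1, 1, 0, 0]
Event 2: SEND 3->1: VV[3][3]++ -> VV[3]=[0, 0, 0, 1], msg_vec=[0, 0, 0, 1]; VV[1]=max(VV[1],msg_vec) then VV[1][1]++ -> VV[1]=[0, 2, 0, 1]
Event 3: SEND 3->1: VV[3][3]++ -> VV[3]=[0, 0, 0, 2], msg_vec=[0, 0, 0, 2]; VV[1]=max(VV[1],msg_vec) then VV[1][1]++ -> VV[1]=[0, 3, 0, 2]
Event 4: SEND 2->0: VV[2][2]++ -> VV[2]=[0, 0, 1, 0], msg_vec=[0, 0, 1, 0]; VV[0]=max(VV[0],msg_vec) then VV[0][0]++ -> VV[0]=[2, 1, 1, 0]
Event 5: LOCAL 2: VV[2][2]++ -> VV[2]=[0, 0, 2, 0]
Event 6: LOCAL 2: VV[2][2]++ -> VV[2]=[0, 0, 3, 0]
Event 7: LOCAL 0: VV[0][0]++ -> VV[0]=[3, 1, 1, 0]
Event 8: LOCAL 3: VV[3][3]++ -> VV[3]=[0, 0, 0, 3]
Event 9: LOCAL 3: VV[3][3]++ -> VV[3]=[0, 0, 0, 4]
Event 4 stamp: [0, 0, 1, 0]
Event 9 stamp: [0, 0, 0, 4]
[0, 0, 1, 0] <= [0, 0, 0, 4]? False. Equal? False. Happens-before: False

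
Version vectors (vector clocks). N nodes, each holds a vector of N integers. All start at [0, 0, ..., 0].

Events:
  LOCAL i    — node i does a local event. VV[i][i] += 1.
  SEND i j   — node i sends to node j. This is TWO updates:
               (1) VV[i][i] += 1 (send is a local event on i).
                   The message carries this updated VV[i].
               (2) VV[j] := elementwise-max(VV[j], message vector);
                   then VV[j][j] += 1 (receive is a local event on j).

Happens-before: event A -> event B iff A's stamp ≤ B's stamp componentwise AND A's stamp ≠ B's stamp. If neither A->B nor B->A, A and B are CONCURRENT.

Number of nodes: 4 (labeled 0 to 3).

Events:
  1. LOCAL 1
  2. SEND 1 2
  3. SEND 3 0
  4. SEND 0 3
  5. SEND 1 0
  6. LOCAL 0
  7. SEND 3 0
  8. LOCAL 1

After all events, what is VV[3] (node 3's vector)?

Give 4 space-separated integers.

Initial: VV[0]=[0, 0, 0, 0]
Initial: VV[1]=[0, 0, 0, 0]
Initial: VV[2]=[0, 0, 0, 0]
Initial: VV[3]=[0, 0, 0, 0]
Event 1: LOCAL 1: VV[1][1]++ -> VV[1]=[0, 1, 0, 0]
Event 2: SEND 1->2: VV[1][1]++ -> VV[1]=[0, 2, 0, 0], msg_vec=[0, 2, 0, 0]; VV[2]=max(VV[2],msg_vec) then VV[2][2]++ -> VV[2]=[0, 2, 1, 0]
Event 3: SEND 3->0: VV[3][3]++ -> VV[3]=[0, 0, 0, 1], msg_vec=[0, 0, 0, 1]; VV[0]=max(VV[0],msg_vec) then VV[0][0]++ -> VV[0]=[1, 0, 0, 1]
Event 4: SEND 0->3: VV[0][0]++ -> VV[0]=[2, 0, 0, 1], msg_vec=[2, 0, 0, 1]; VV[3]=max(VV[3],msg_vec) then VV[3][3]++ -> VV[3]=[2, 0, 0, 2]
Event 5: SEND 1->0: VV[1][1]++ -> VV[1]=[0, 3, 0, 0], msg_vec=[0, 3, 0, 0]; VV[0]=max(VV[0],msg_vec) then VV[0][0]++ -> VV[0]=[3, 3, 0, 1]
Event 6: LOCAL 0: VV[0][0]++ -> VV[0]=[4, 3, 0, 1]
Event 7: SEND 3->0: VV[3][3]++ -> VV[3]=[2, 0, 0, 3], msg_vec=[2, 0, 0, 3]; VV[0]=max(VV[0],msg_vec) then VV[0][0]++ -> VV[0]=[5, 3, 0, 3]
Event 8: LOCAL 1: VV[1][1]++ -> VV[1]=[0, 4, 0, 0]
Final vectors: VV[0]=[5, 3, 0, 3]; VV[1]=[0, 4, 0, 0]; VV[2]=[0, 2, 1, 0]; VV[3]=[2, 0, 0, 3]

Answer: 2 0 0 3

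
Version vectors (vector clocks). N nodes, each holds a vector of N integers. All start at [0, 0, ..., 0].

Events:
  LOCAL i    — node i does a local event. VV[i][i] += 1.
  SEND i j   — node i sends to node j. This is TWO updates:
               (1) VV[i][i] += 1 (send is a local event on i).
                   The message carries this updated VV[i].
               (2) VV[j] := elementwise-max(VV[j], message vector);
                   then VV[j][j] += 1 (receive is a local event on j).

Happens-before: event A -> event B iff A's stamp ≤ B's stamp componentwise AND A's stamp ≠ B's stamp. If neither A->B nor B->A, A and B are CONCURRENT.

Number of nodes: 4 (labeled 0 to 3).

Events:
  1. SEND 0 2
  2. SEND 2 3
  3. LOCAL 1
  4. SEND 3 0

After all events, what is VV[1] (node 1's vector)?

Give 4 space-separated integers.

Answer: 0 1 0 0

Derivation:
Initial: VV[0]=[0, 0, 0, 0]
Initial: VV[1]=[0, 0, 0, 0]
Initial: VV[2]=[0, 0, 0, 0]
Initial: VV[3]=[0, 0, 0, 0]
Event 1: SEND 0->2: VV[0][0]++ -> VV[0]=[1, 0, 0, 0], msg_vec=[1, 0, 0, 0]; VV[2]=max(VV[2],msg_vec) then VV[2][2]++ -> VV[2]=[1, 0, 1, 0]
Event 2: SEND 2->3: VV[2][2]++ -> VV[2]=[1, 0, 2, 0], msg_vec=[1, 0, 2, 0]; VV[3]=max(VV[3],msg_vec) then VV[3][3]++ -> VV[3]=[1, 0, 2, 1]
Event 3: LOCAL 1: VV[1][1]++ -> VV[1]=[0, 1, 0, 0]
Event 4: SEND 3->0: VV[3][3]++ -> VV[3]=[1, 0, 2, 2], msg_vec=[1, 0, 2, 2]; VV[0]=max(VV[0],msg_vec) then VV[0][0]++ -> VV[0]=[2, 0, 2, 2]
Final vectors: VV[0]=[2, 0, 2, 2]; VV[1]=[0, 1, 0, 0]; VV[2]=[1, 0, 2, 0]; VV[3]=[1, 0, 2, 2]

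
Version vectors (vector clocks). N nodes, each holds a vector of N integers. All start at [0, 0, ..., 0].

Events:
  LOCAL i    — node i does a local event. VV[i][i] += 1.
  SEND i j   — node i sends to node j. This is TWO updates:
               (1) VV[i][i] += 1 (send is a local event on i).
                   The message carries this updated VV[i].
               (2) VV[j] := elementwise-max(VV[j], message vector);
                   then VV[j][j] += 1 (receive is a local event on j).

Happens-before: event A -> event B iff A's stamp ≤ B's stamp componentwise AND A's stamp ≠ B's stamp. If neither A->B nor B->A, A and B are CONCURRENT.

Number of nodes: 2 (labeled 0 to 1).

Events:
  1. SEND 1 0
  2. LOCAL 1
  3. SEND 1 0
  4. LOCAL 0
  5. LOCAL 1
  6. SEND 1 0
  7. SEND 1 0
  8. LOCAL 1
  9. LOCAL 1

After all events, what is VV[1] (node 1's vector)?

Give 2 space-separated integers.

Initial: VV[0]=[0, 0]
Initial: VV[1]=[0, 0]
Event 1: SEND 1->0: VV[1][1]++ -> VV[1]=[0, 1], msg_vec=[0, 1]; VV[0]=max(VV[0],msg_vec) then VV[0][0]++ -> VV[0]=[1, 1]
Event 2: LOCAL 1: VV[1][1]++ -> VV[1]=[0, 2]
Event 3: SEND 1->0: VV[1][1]++ -> VV[1]=[0, 3], msg_vec=[0, 3]; VV[0]=max(VV[0],msg_vec) then VV[0][0]++ -> VV[0]=[2, 3]
Event 4: LOCAL 0: VV[0][0]++ -> VV[0]=[3, 3]
Event 5: LOCAL 1: VV[1][1]++ -> VV[1]=[0, 4]
Event 6: SEND 1->0: VV[1][1]++ -> VV[1]=[0, 5], msg_vec=[0, 5]; VV[0]=max(VV[0],msg_vec) then VV[0][0]++ -> VV[0]=[4, 5]
Event 7: SEND 1->0: VV[1][1]++ -> VV[1]=[0, 6], msg_vec=[0, 6]; VV[0]=max(VV[0],msg_vec) then VV[0][0]++ -> VV[0]=[5, 6]
Event 8: LOCAL 1: VV[1][1]++ -> VV[1]=[0, 7]
Event 9: LOCAL 1: VV[1][1]++ -> VV[1]=[0, 8]
Final vectors: VV[0]=[5, 6]; VV[1]=[0, 8]

Answer: 0 8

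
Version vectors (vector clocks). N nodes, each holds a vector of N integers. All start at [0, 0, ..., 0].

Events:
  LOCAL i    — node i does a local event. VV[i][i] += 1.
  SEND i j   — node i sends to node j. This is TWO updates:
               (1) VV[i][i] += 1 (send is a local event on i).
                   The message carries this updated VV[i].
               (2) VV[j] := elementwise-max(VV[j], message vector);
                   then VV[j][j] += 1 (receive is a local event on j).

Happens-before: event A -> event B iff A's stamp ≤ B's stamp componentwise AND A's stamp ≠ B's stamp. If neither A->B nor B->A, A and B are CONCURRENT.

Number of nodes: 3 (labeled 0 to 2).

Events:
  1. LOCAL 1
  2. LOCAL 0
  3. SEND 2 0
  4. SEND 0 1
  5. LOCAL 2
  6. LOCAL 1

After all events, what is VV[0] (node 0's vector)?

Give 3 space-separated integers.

Answer: 3 0 1

Derivation:
Initial: VV[0]=[0, 0, 0]
Initial: VV[1]=[0, 0, 0]
Initial: VV[2]=[0, 0, 0]
Event 1: LOCAL 1: VV[1][1]++ -> VV[1]=[0, 1, 0]
Event 2: LOCAL 0: VV[0][0]++ -> VV[0]=[1, 0, 0]
Event 3: SEND 2->0: VV[2][2]++ -> VV[2]=[0, 0, 1], msg_vec=[0, 0, 1]; VV[0]=max(VV[0],msg_vec) then VV[0][0]++ -> VV[0]=[2, 0, 1]
Event 4: SEND 0->1: VV[0][0]++ -> VV[0]=[3, 0, 1], msg_vec=[3, 0, 1]; VV[1]=max(VV[1],msg_vec) then VV[1][1]++ -> VV[1]=[3, 2, 1]
Event 5: LOCAL 2: VV[2][2]++ -> VV[2]=[0, 0, 2]
Event 6: LOCAL 1: VV[1][1]++ -> VV[1]=[3, 3, 1]
Final vectors: VV[0]=[3, 0, 1]; VV[1]=[3, 3, 1]; VV[2]=[0, 0, 2]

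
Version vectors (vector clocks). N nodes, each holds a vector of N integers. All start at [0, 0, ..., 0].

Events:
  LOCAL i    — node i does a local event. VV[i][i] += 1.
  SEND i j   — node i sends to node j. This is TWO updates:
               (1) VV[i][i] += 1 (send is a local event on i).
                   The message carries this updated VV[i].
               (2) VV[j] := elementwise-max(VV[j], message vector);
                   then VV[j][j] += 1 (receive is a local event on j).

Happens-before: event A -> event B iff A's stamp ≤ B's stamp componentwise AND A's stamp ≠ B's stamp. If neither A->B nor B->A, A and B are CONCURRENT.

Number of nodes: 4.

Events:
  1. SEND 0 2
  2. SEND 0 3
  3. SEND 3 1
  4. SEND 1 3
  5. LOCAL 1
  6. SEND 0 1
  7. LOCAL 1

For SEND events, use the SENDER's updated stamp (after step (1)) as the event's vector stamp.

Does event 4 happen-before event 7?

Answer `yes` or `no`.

Initial: VV[0]=[0, 0, 0, 0]
Initial: VV[1]=[0, 0, 0, 0]
Initial: VV[2]=[0, 0, 0, 0]
Initial: VV[3]=[0, 0, 0, 0]
Event 1: SEND 0->2: VV[0][0]++ -> VV[0]=[1, 0, 0, 0], msg_vec=[1, 0, 0, 0]; VV[2]=max(VV[2],msg_vec) then VV[2][2]++ -> VV[2]=[1, 0, 1, 0]
Event 2: SEND 0->3: VV[0][0]++ -> VV[0]=[2, 0, 0, 0], msg_vec=[2, 0, 0, 0]; VV[3]=max(VV[3],msg_vec) then VV[3][3]++ -> VV[3]=[2, 0, 0, 1]
Event 3: SEND 3->1: VV[3][3]++ -> VV[3]=[2, 0, 0, 2], msg_vec=[2, 0, 0, 2]; VV[1]=max(VV[1],msg_vec) then VV[1][1]++ -> VV[1]=[2, 1, 0, 2]
Event 4: SEND 1->3: VV[1][1]++ -> VV[1]=[2, 2, 0, 2], msg_vec=[2, 2, 0, 2]; VV[3]=max(VV[3],msg_vec) then VV[3][3]++ -> VV[3]=[2, 2, 0, 3]
Event 5: LOCAL 1: VV[1][1]++ -> VV[1]=[2, 3, 0, 2]
Event 6: SEND 0->1: VV[0][0]++ -> VV[0]=[3, 0, 0, 0], msg_vec=[3, 0, 0, 0]; VV[1]=max(VV[1],msg_vec) then VV[1][1]++ -> VV[1]=[3, 4, 0, 2]
Event 7: LOCAL 1: VV[1][1]++ -> VV[1]=[3, 5, 0, 2]
Event 4 stamp: [2, 2, 0, 2]
Event 7 stamp: [3, 5, 0, 2]
[2, 2, 0, 2] <= [3, 5, 0, 2]? True. Equal? False. Happens-before: True

Answer: yes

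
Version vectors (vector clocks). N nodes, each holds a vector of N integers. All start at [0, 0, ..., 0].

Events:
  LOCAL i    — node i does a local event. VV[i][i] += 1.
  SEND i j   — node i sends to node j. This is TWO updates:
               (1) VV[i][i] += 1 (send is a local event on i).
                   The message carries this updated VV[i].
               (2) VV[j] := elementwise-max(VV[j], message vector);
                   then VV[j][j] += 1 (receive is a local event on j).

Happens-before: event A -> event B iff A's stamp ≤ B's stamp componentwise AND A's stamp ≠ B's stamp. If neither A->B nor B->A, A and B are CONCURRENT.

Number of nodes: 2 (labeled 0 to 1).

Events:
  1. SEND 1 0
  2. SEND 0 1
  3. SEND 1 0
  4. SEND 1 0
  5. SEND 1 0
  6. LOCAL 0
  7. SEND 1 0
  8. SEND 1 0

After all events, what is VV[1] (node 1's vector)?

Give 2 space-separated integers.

Initial: VV[0]=[0, 0]
Initial: VV[1]=[0, 0]
Event 1: SEND 1->0: VV[1][1]++ -> VV[1]=[0, 1], msg_vec=[0, 1]; VV[0]=max(VV[0],msg_vec) then VV[0][0]++ -> VV[0]=[1, 1]
Event 2: SEND 0->1: VV[0][0]++ -> VV[0]=[2, 1], msg_vec=[2, 1]; VV[1]=max(VV[1],msg_vec) then VV[1][1]++ -> VV[1]=[2, 2]
Event 3: SEND 1->0: VV[1][1]++ -> VV[1]=[2, 3], msg_vec=[2, 3]; VV[0]=max(VV[0],msg_vec) then VV[0][0]++ -> VV[0]=[3, 3]
Event 4: SEND 1->0: VV[1][1]++ -> VV[1]=[2, 4], msg_vec=[2, 4]; VV[0]=max(VV[0],msg_vec) then VV[0][0]++ -> VV[0]=[4, 4]
Event 5: SEND 1->0: VV[1][1]++ -> VV[1]=[2, 5], msg_vec=[2, 5]; VV[0]=max(VV[0],msg_vec) then VV[0][0]++ -> VV[0]=[5, 5]
Event 6: LOCAL 0: VV[0][0]++ -> VV[0]=[6, 5]
Event 7: SEND 1->0: VV[1][1]++ -> VV[1]=[2, 6], msg_vec=[2, 6]; VV[0]=max(VV[0],msg_vec) then VV[0][0]++ -> VV[0]=[7, 6]
Event 8: SEND 1->0: VV[1][1]++ -> VV[1]=[2, 7], msg_vec=[2, 7]; VV[0]=max(VV[0],msg_vec) then VV[0][0]++ -> VV[0]=[8, 7]
Final vectors: VV[0]=[8, 7]; VV[1]=[2, 7]

Answer: 2 7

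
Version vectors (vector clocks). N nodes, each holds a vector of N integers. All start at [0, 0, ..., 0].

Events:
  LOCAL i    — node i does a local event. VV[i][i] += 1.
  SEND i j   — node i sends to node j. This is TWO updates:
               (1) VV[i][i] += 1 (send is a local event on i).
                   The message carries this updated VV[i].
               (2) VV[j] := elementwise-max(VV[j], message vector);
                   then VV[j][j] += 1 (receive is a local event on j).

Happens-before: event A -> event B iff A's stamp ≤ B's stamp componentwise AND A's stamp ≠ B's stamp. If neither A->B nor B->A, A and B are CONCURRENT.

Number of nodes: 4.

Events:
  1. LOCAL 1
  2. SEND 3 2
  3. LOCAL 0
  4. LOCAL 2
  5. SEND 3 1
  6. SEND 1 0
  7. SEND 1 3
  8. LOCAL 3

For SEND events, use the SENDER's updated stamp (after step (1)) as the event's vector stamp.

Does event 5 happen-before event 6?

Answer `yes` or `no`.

Answer: yes

Derivation:
Initial: VV[0]=[0, 0, 0, 0]
Initial: VV[1]=[0, 0, 0, 0]
Initial: VV[2]=[0, 0, 0, 0]
Initial: VV[3]=[0, 0, 0, 0]
Event 1: LOCAL 1: VV[1][1]++ -> VV[1]=[0, 1, 0, 0]
Event 2: SEND 3->2: VV[3][3]++ -> VV[3]=[0, 0, 0, 1], msg_vec=[0, 0, 0, 1]; VV[2]=max(VV[2],msg_vec) then VV[2][2]++ -> VV[2]=[0, 0, 1, 1]
Event 3: LOCAL 0: VV[0][0]++ -> VV[0]=[1, 0, 0, 0]
Event 4: LOCAL 2: VV[2][2]++ -> VV[2]=[0, 0, 2, 1]
Event 5: SEND 3->1: VV[3][3]++ -> VV[3]=[0, 0, 0, 2], msg_vec=[0, 0, 0, 2]; VV[1]=max(VV[1],msg_vec) then VV[1][1]++ -> VV[1]=[0, 2, 0, 2]
Event 6: SEND 1->0: VV[1][1]++ -> VV[1]=[0, 3, 0, 2], msg_vec=[0, 3, 0, 2]; VV[0]=max(VV[0],msg_vec) then VV[0][0]++ -> VV[0]=[2, 3, 0, 2]
Event 7: SEND 1->3: VV[1][1]++ -> VV[1]=[0, 4, 0, 2], msg_vec=[0, 4, 0, 2]; VV[3]=max(VV[3],msg_vec) then VV[3][3]++ -> VV[3]=[0, 4, 0, 3]
Event 8: LOCAL 3: VV[3][3]++ -> VV[3]=[0, 4, 0, 4]
Event 5 stamp: [0, 0, 0, 2]
Event 6 stamp: [0, 3, 0, 2]
[0, 0, 0, 2] <= [0, 3, 0, 2]? True. Equal? False. Happens-before: True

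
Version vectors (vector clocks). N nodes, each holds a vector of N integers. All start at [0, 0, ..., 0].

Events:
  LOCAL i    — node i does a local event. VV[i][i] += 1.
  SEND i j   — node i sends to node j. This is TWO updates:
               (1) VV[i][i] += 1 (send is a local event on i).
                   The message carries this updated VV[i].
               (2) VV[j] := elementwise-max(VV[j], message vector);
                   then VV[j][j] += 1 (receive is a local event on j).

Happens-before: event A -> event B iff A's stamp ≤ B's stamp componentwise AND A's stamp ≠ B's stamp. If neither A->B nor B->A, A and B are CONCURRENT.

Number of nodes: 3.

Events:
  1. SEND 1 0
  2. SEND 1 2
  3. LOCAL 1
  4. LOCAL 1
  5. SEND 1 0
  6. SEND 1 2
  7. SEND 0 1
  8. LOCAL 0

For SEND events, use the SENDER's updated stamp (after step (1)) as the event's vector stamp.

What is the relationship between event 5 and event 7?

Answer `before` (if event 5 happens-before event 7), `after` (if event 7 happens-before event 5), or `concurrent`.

Answer: before

Derivation:
Initial: VV[0]=[0, 0, 0]
Initial: VV[1]=[0, 0, 0]
Initial: VV[2]=[0, 0, 0]
Event 1: SEND 1->0: VV[1][1]++ -> VV[1]=[0, 1, 0], msg_vec=[0, 1, 0]; VV[0]=max(VV[0],msg_vec) then VV[0][0]++ -> VV[0]=[1, 1, 0]
Event 2: SEND 1->2: VV[1][1]++ -> VV[1]=[0, 2, 0], msg_vec=[0, 2, 0]; VV[2]=max(VV[2],msg_vec) then VV[2][2]++ -> VV[2]=[0, 2, 1]
Event 3: LOCAL 1: VV[1][1]++ -> VV[1]=[0, 3, 0]
Event 4: LOCAL 1: VV[1][1]++ -> VV[1]=[0, 4, 0]
Event 5: SEND 1->0: VV[1][1]++ -> VV[1]=[0, 5, 0], msg_vec=[0, 5, 0]; VV[0]=max(VV[0],msg_vec) then VV[0][0]++ -> VV[0]=[2, 5, 0]
Event 6: SEND 1->2: VV[1][1]++ -> VV[1]=[0, 6, 0], msg_vec=[0, 6, 0]; VV[2]=max(VV[2],msg_vec) then VV[2][2]++ -> VV[2]=[0, 6, 2]
Event 7: SEND 0->1: VV[0][0]++ -> VV[0]=[3, 5, 0], msg_vec=[3, 5, 0]; VV[1]=max(VV[1],msg_vec) then VV[1][1]++ -> VV[1]=[3, 7, 0]
Event 8: LOCAL 0: VV[0][0]++ -> VV[0]=[4, 5, 0]
Event 5 stamp: [0, 5, 0]
Event 7 stamp: [3, 5, 0]
[0, 5, 0] <= [3, 5, 0]? True
[3, 5, 0] <= [0, 5, 0]? False
Relation: before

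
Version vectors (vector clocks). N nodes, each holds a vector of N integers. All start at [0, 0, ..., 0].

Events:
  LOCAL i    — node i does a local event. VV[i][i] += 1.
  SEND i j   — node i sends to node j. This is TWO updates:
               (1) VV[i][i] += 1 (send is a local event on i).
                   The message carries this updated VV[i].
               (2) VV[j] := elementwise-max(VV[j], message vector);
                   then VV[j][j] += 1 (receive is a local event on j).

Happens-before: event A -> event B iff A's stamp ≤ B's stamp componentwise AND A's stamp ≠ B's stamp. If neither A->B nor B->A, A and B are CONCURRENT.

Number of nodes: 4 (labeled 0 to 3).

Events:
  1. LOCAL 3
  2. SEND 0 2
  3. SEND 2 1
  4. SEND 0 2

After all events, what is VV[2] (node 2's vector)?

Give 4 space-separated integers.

Initial: VV[0]=[0, 0, 0, 0]
Initial: VV[1]=[0, 0, 0, 0]
Initial: VV[2]=[0, 0, 0, 0]
Initial: VV[3]=[0, 0, 0, 0]
Event 1: LOCAL 3: VV[3][3]++ -> VV[3]=[0, 0, 0, 1]
Event 2: SEND 0->2: VV[0][0]++ -> VV[0]=[1, 0, 0, 0], msg_vec=[1, 0, 0, 0]; VV[2]=max(VV[2],msg_vec) then VV[2][2]++ -> VV[2]=[1, 0, 1, 0]
Event 3: SEND 2->1: VV[2][2]++ -> VV[2]=[1, 0, 2, 0], msg_vec=[1, 0, 2, 0]; VV[1]=max(VV[1],msg_vec) then VV[1][1]++ -> VV[1]=[1, 1, 2, 0]
Event 4: SEND 0->2: VV[0][0]++ -> VV[0]=[2, 0, 0, 0], msg_vec=[2, 0, 0, 0]; VV[2]=max(VV[2],msg_vec) then VV[2][2]++ -> VV[2]=[2, 0, 3, 0]
Final vectors: VV[0]=[2, 0, 0, 0]; VV[1]=[1, 1, 2, 0]; VV[2]=[2, 0, 3, 0]; VV[3]=[0, 0, 0, 1]

Answer: 2 0 3 0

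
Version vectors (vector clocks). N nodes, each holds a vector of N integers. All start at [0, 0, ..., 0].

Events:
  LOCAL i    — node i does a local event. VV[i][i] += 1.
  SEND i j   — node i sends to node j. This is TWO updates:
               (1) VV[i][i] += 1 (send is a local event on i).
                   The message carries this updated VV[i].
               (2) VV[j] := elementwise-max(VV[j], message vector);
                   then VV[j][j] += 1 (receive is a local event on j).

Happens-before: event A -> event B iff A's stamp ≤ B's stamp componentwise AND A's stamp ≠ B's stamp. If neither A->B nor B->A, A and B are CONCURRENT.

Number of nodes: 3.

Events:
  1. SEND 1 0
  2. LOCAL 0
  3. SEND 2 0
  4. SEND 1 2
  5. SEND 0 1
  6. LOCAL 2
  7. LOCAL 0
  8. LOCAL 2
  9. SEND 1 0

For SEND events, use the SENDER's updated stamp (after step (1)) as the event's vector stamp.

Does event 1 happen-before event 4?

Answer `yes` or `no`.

Initial: VV[0]=[0, 0, 0]
Initial: VV[1]=[0, 0, 0]
Initial: VV[2]=[0, 0, 0]
Event 1: SEND 1->0: VV[1][1]++ -> VV[1]=[0, 1, 0], msg_vec=[0, 1, 0]; VV[0]=max(VV[0],msg_vec) then VV[0][0]++ -> VV[0]=[1, 1, 0]
Event 2: LOCAL 0: VV[0][0]++ -> VV[0]=[2, 1, 0]
Event 3: SEND 2->0: VV[2][2]++ -> VV[2]=[0, 0, 1], msg_vec=[0, 0, 1]; VV[0]=max(VV[0],msg_vec) then VV[0][0]++ -> VV[0]=[3, 1, 1]
Event 4: SEND 1->2: VV[1][1]++ -> VV[1]=[0, 2, 0], msg_vec=[0, 2, 0]; VV[2]=max(VV[2],msg_vec) then VV[2][2]++ -> VV[2]=[0, 2, 2]
Event 5: SEND 0->1: VV[0][0]++ -> VV[0]=[4, 1, 1], msg_vec=[4, 1, 1]; VV[1]=max(VV[1],msg_vec) then VV[1][1]++ -> VV[1]=[4, 3, 1]
Event 6: LOCAL 2: VV[2][2]++ -> VV[2]=[0, 2, 3]
Event 7: LOCAL 0: VV[0][0]++ -> VV[0]=[5, 1, 1]
Event 8: LOCAL 2: VV[2][2]++ -> VV[2]=[0, 2, 4]
Event 9: SEND 1->0: VV[1][1]++ -> VV[1]=[4, 4, 1], msg_vec=[4, 4, 1]; VV[0]=max(VV[0],msg_vec) then VV[0][0]++ -> VV[0]=[6, 4, 1]
Event 1 stamp: [0, 1, 0]
Event 4 stamp: [0, 2, 0]
[0, 1, 0] <= [0, 2, 0]? True. Equal? False. Happens-before: True

Answer: yes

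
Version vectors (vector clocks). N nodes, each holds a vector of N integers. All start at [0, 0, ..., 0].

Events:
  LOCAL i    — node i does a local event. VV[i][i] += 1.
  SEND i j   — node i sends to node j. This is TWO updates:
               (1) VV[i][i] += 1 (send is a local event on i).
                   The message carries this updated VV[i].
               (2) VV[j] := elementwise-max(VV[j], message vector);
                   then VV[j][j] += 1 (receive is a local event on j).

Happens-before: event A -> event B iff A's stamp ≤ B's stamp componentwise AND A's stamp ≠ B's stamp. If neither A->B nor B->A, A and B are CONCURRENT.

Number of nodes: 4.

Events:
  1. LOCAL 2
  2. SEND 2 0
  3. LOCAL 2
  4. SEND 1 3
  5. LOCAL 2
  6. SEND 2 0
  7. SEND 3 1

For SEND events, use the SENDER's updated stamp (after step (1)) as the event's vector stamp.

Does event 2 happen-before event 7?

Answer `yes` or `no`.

Initial: VV[0]=[0, 0, 0, 0]
Initial: VV[1]=[0, 0, 0, 0]
Initial: VV[2]=[0, 0, 0, 0]
Initial: VV[3]=[0, 0, 0, 0]
Event 1: LOCAL 2: VV[2][2]++ -> VV[2]=[0, 0, 1, 0]
Event 2: SEND 2->0: VV[2][2]++ -> VV[2]=[0, 0, 2, 0], msg_vec=[0, 0, 2, 0]; VV[0]=max(VV[0],msg_vec) then VV[0][0]++ -> VV[0]=[1, 0, 2, 0]
Event 3: LOCAL 2: VV[2][2]++ -> VV[2]=[0, 0, 3, 0]
Event 4: SEND 1->3: VV[1][1]++ -> VV[1]=[0, 1, 0, 0], msg_vec=[0, 1, 0, 0]; VV[3]=max(VV[3],msg_vec) then VV[3][3]++ -> VV[3]=[0, 1, 0, 1]
Event 5: LOCAL 2: VV[2][2]++ -> VV[2]=[0, 0, 4, 0]
Event 6: SEND 2->0: VV[2][2]++ -> VV[2]=[0, 0, 5, 0], msg_vec=[0, 0, 5, 0]; VV[0]=max(VV[0],msg_vec) then VV[0][0]++ -> VV[0]=[2, 0, 5, 0]
Event 7: SEND 3->1: VV[3][3]++ -> VV[3]=[0, 1, 0, 2], msg_vec=[0, 1, 0, 2]; VV[1]=max(VV[1],msg_vec) then VV[1][1]++ -> VV[1]=[0, 2, 0, 2]
Event 2 stamp: [0, 0, 2, 0]
Event 7 stamp: [0, 1, 0, 2]
[0, 0, 2, 0] <= [0, 1, 0, 2]? False. Equal? False. Happens-before: False

Answer: no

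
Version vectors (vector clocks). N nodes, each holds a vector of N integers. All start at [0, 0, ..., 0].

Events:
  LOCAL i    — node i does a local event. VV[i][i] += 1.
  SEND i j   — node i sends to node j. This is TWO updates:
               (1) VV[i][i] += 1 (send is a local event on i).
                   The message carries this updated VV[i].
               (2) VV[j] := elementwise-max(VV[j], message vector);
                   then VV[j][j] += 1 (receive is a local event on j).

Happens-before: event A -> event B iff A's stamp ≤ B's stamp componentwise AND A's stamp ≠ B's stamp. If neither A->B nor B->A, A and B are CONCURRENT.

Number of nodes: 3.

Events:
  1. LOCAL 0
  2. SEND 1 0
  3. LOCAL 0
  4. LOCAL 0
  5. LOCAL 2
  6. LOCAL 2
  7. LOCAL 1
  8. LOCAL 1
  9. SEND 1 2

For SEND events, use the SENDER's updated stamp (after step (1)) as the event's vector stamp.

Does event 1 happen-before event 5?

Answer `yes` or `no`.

Answer: no

Derivation:
Initial: VV[0]=[0, 0, 0]
Initial: VV[1]=[0, 0, 0]
Initial: VV[2]=[0, 0, 0]
Event 1: LOCAL 0: VV[0][0]++ -> VV[0]=[1, 0, 0]
Event 2: SEND 1->0: VV[1][1]++ -> VV[1]=[0, 1, 0], msg_vec=[0, 1, 0]; VV[0]=max(VV[0],msg_vec) then VV[0][0]++ -> VV[0]=[2, 1, 0]
Event 3: LOCAL 0: VV[0][0]++ -> VV[0]=[3, 1, 0]
Event 4: LOCAL 0: VV[0][0]++ -> VV[0]=[4, 1, 0]
Event 5: LOCAL 2: VV[2][2]++ -> VV[2]=[0, 0, 1]
Event 6: LOCAL 2: VV[2][2]++ -> VV[2]=[0, 0, 2]
Event 7: LOCAL 1: VV[1][1]++ -> VV[1]=[0, 2, 0]
Event 8: LOCAL 1: VV[1][1]++ -> VV[1]=[0, 3, 0]
Event 9: SEND 1->2: VV[1][1]++ -> VV[1]=[0, 4, 0], msg_vec=[0, 4, 0]; VV[2]=max(VV[2],msg_vec) then VV[2][2]++ -> VV[2]=[0, 4, 3]
Event 1 stamp: [1, 0, 0]
Event 5 stamp: [0, 0, 1]
[1, 0, 0] <= [0, 0, 1]? False. Equal? False. Happens-before: False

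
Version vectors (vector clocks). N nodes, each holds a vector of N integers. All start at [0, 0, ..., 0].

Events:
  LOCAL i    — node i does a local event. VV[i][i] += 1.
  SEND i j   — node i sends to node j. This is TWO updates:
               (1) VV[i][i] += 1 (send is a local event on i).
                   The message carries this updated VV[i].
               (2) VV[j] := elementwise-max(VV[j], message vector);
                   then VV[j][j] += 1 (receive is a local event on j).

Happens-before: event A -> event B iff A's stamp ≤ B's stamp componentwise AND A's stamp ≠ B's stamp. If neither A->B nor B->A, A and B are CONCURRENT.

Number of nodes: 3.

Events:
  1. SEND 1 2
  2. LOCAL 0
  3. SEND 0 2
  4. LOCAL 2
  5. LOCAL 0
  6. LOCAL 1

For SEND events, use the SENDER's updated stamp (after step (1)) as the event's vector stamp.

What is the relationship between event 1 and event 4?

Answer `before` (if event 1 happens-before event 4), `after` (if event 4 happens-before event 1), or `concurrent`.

Answer: before

Derivation:
Initial: VV[0]=[0, 0, 0]
Initial: VV[1]=[0, 0, 0]
Initial: VV[2]=[0, 0, 0]
Event 1: SEND 1->2: VV[1][1]++ -> VV[1]=[0, 1, 0], msg_vec=[0, 1, 0]; VV[2]=max(VV[2],msg_vec) then VV[2][2]++ -> VV[2]=[0, 1, 1]
Event 2: LOCAL 0: VV[0][0]++ -> VV[0]=[1, 0, 0]
Event 3: SEND 0->2: VV[0][0]++ -> VV[0]=[2, 0, 0], msg_vec=[2, 0, 0]; VV[2]=max(VV[2],msg_vec) then VV[2][2]++ -> VV[2]=[2, 1, 2]
Event 4: LOCAL 2: VV[2][2]++ -> VV[2]=[2, 1, 3]
Event 5: LOCAL 0: VV[0][0]++ -> VV[0]=[3, 0, 0]
Event 6: LOCAL 1: VV[1][1]++ -> VV[1]=[0, 2, 0]
Event 1 stamp: [0, 1, 0]
Event 4 stamp: [2, 1, 3]
[0, 1, 0] <= [2, 1, 3]? True
[2, 1, 3] <= [0, 1, 0]? False
Relation: before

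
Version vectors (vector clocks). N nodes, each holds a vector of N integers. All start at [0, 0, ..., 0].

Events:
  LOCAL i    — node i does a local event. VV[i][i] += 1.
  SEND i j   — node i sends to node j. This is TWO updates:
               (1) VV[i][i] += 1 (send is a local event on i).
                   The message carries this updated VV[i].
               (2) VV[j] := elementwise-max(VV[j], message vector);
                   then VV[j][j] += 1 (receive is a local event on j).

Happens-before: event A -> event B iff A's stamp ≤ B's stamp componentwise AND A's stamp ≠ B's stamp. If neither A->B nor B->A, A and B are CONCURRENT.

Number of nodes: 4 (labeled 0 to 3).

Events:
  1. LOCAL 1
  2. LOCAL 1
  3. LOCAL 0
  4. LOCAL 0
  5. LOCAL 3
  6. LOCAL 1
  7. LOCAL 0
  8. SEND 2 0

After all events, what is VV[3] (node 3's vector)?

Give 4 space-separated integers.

Initial: VV[0]=[0, 0, 0, 0]
Initial: VV[1]=[0, 0, 0, 0]
Initial: VV[2]=[0, 0, 0, 0]
Initial: VV[3]=[0, 0, 0, 0]
Event 1: LOCAL 1: VV[1][1]++ -> VV[1]=[0, 1, 0, 0]
Event 2: LOCAL 1: VV[1][1]++ -> VV[1]=[0, 2, 0, 0]
Event 3: LOCAL 0: VV[0][0]++ -> VV[0]=[1, 0, 0, 0]
Event 4: LOCAL 0: VV[0][0]++ -> VV[0]=[2, 0, 0, 0]
Event 5: LOCAL 3: VV[3][3]++ -> VV[3]=[0, 0, 0, 1]
Event 6: LOCAL 1: VV[1][1]++ -> VV[1]=[0, 3, 0, 0]
Event 7: LOCAL 0: VV[0][0]++ -> VV[0]=[3, 0, 0, 0]
Event 8: SEND 2->0: VV[2][2]++ -> VV[2]=[0, 0, 1, 0], msg_vec=[0, 0, 1, 0]; VV[0]=max(VV[0],msg_vec) then VV[0][0]++ -> VV[0]=[4, 0, 1, 0]
Final vectors: VV[0]=[4, 0, 1, 0]; VV[1]=[0, 3, 0, 0]; VV[2]=[0, 0, 1, 0]; VV[3]=[0, 0, 0, 1]

Answer: 0 0 0 1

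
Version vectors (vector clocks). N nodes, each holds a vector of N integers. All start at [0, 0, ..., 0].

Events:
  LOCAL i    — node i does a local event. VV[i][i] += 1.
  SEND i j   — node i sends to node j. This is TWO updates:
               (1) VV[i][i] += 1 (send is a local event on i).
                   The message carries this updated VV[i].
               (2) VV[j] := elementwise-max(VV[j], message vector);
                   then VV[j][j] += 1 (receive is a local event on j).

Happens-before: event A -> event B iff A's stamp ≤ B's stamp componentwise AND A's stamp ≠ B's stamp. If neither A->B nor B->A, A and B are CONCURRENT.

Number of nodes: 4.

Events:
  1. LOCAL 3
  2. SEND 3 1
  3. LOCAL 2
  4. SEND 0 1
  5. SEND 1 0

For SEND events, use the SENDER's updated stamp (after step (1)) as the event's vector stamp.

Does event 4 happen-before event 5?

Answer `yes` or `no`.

Answer: yes

Derivation:
Initial: VV[0]=[0, 0, 0, 0]
Initial: VV[1]=[0, 0, 0, 0]
Initial: VV[2]=[0, 0, 0, 0]
Initial: VV[3]=[0, 0, 0, 0]
Event 1: LOCAL 3: VV[3][3]++ -> VV[3]=[0, 0, 0, 1]
Event 2: SEND 3->1: VV[3][3]++ -> VV[3]=[0, 0, 0, 2], msg_vec=[0, 0, 0, 2]; VV[1]=max(VV[1],msg_vec) then VV[1][1]++ -> VV[1]=[0, 1, 0, 2]
Event 3: LOCAL 2: VV[2][2]++ -> VV[2]=[0, 0, 1, 0]
Event 4: SEND 0->1: VV[0][0]++ -> VV[0]=[1, 0, 0, 0], msg_vec=[1, 0, 0, 0]; VV[1]=max(VV[1],msg_vec) then VV[1][1]++ -> VV[1]=[1, 2, 0, 2]
Event 5: SEND 1->0: VV[1][1]++ -> VV[1]=[1, 3, 0, 2], msg_vec=[1, 3, 0, 2]; VV[0]=max(VV[0],msg_vec) then VV[0][0]++ -> VV[0]=[2, 3, 0, 2]
Event 4 stamp: [1, 0, 0, 0]
Event 5 stamp: [1, 3, 0, 2]
[1, 0, 0, 0] <= [1, 3, 0, 2]? True. Equal? False. Happens-before: True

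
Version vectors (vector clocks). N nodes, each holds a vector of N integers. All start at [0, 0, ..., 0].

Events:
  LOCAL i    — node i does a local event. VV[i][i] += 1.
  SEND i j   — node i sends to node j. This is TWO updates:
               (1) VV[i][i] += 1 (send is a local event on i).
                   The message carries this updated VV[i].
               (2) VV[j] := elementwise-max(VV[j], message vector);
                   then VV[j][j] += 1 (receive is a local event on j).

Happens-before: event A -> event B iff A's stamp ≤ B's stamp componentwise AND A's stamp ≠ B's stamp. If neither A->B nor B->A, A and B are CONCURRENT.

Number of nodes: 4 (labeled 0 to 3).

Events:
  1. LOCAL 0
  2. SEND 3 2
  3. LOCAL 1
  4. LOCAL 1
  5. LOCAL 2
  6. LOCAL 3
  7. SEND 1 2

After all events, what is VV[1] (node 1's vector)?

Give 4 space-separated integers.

Answer: 0 3 0 0

Derivation:
Initial: VV[0]=[0, 0, 0, 0]
Initial: VV[1]=[0, 0, 0, 0]
Initial: VV[2]=[0, 0, 0, 0]
Initial: VV[3]=[0, 0, 0, 0]
Event 1: LOCAL 0: VV[0][0]++ -> VV[0]=[1, 0, 0, 0]
Event 2: SEND 3->2: VV[3][3]++ -> VV[3]=[0, 0, 0, 1], msg_vec=[0, 0, 0, 1]; VV[2]=max(VV[2],msg_vec) then VV[2][2]++ -> VV[2]=[0, 0, 1, 1]
Event 3: LOCAL 1: VV[1][1]++ -> VV[1]=[0, 1, 0, 0]
Event 4: LOCAL 1: VV[1][1]++ -> VV[1]=[0, 2, 0, 0]
Event 5: LOCAL 2: VV[2][2]++ -> VV[2]=[0, 0, 2, 1]
Event 6: LOCAL 3: VV[3][3]++ -> VV[3]=[0, 0, 0, 2]
Event 7: SEND 1->2: VV[1][1]++ -> VV[1]=[0, 3, 0, 0], msg_vec=[0, 3, 0, 0]; VV[2]=max(VV[2],msg_vec) then VV[2][2]++ -> VV[2]=[0, 3, 3, 1]
Final vectors: VV[0]=[1, 0, 0, 0]; VV[1]=[0, 3, 0, 0]; VV[2]=[0, 3, 3, 1]; VV[3]=[0, 0, 0, 2]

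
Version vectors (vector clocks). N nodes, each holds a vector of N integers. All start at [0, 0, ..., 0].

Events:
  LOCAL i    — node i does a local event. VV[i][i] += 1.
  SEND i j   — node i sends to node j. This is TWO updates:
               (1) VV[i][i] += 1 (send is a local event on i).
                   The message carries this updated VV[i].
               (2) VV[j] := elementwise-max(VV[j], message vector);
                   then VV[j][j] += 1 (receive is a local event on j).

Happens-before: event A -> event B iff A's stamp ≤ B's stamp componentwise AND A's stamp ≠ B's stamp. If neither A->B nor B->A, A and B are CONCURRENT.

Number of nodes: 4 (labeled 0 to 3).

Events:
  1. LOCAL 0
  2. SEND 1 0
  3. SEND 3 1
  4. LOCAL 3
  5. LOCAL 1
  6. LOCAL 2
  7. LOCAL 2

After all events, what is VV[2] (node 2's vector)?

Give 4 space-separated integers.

Initial: VV[0]=[0, 0, 0, 0]
Initial: VV[1]=[0, 0, 0, 0]
Initial: VV[2]=[0, 0, 0, 0]
Initial: VV[3]=[0, 0, 0, 0]
Event 1: LOCAL 0: VV[0][0]++ -> VV[0]=[1, 0, 0, 0]
Event 2: SEND 1->0: VV[1][1]++ -> VV[1]=[0, 1, 0, 0], msg_vec=[0, 1, 0, 0]; VV[0]=max(VV[0],msg_vec) then VV[0][0]++ -> VV[0]=[2, 1, 0, 0]
Event 3: SEND 3->1: VV[3][3]++ -> VV[3]=[0, 0, 0, 1], msg_vec=[0, 0, 0, 1]; VV[1]=max(VV[1],msg_vec) then VV[1][1]++ -> VV[1]=[0, 2, 0, 1]
Event 4: LOCAL 3: VV[3][3]++ -> VV[3]=[0, 0, 0, 2]
Event 5: LOCAL 1: VV[1][1]++ -> VV[1]=[0, 3, 0, 1]
Event 6: LOCAL 2: VV[2][2]++ -> VV[2]=[0, 0, 1, 0]
Event 7: LOCAL 2: VV[2][2]++ -> VV[2]=[0, 0, 2, 0]
Final vectors: VV[0]=[2, 1, 0, 0]; VV[1]=[0, 3, 0, 1]; VV[2]=[0, 0, 2, 0]; VV[3]=[0, 0, 0, 2]

Answer: 0 0 2 0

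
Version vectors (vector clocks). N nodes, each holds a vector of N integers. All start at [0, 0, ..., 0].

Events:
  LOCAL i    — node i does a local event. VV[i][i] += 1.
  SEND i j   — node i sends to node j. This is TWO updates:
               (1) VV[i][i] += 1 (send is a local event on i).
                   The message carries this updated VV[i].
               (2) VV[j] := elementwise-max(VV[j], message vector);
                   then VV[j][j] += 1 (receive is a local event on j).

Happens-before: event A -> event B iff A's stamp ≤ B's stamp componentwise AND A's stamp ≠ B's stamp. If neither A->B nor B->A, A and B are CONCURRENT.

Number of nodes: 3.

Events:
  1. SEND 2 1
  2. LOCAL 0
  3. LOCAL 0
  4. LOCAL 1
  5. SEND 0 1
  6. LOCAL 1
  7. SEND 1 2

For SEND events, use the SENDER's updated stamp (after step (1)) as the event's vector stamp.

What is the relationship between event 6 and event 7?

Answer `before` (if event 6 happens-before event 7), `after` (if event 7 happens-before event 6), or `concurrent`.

Answer: before

Derivation:
Initial: VV[0]=[0, 0, 0]
Initial: VV[1]=[0, 0, 0]
Initial: VV[2]=[0, 0, 0]
Event 1: SEND 2->1: VV[2][2]++ -> VV[2]=[0, 0, 1], msg_vec=[0, 0, 1]; VV[1]=max(VV[1],msg_vec) then VV[1][1]++ -> VV[1]=[0, 1, 1]
Event 2: LOCAL 0: VV[0][0]++ -> VV[0]=[1, 0, 0]
Event 3: LOCAL 0: VV[0][0]++ -> VV[0]=[2, 0, 0]
Event 4: LOCAL 1: VV[1][1]++ -> VV[1]=[0, 2, 1]
Event 5: SEND 0->1: VV[0][0]++ -> VV[0]=[3, 0, 0], msg_vec=[3, 0, 0]; VV[1]=max(VV[1],msg_vec) then VV[1][1]++ -> VV[1]=[3, 3, 1]
Event 6: LOCAL 1: VV[1][1]++ -> VV[1]=[3, 4, 1]
Event 7: SEND 1->2: VV[1][1]++ -> VV[1]=[3, 5, 1], msg_vec=[3, 5, 1]; VV[2]=max(VV[2],msg_vec) then VV[2][2]++ -> VV[2]=[3, 5, 2]
Event 6 stamp: [3, 4, 1]
Event 7 stamp: [3, 5, 1]
[3, 4, 1] <= [3, 5, 1]? True
[3, 5, 1] <= [3, 4, 1]? False
Relation: before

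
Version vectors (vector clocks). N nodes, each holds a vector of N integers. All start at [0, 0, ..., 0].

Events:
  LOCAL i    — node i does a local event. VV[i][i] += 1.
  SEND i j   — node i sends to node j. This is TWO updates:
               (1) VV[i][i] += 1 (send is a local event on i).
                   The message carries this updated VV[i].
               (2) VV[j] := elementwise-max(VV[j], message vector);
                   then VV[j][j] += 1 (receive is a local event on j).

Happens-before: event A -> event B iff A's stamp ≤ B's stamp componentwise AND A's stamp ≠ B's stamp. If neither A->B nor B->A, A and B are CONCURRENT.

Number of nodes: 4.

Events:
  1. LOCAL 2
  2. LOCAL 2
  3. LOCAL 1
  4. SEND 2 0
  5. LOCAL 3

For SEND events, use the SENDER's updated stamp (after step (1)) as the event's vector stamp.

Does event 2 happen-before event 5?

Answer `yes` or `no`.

Initial: VV[0]=[0, 0, 0, 0]
Initial: VV[1]=[0, 0, 0, 0]
Initial: VV[2]=[0, 0, 0, 0]
Initial: VV[3]=[0, 0, 0, 0]
Event 1: LOCAL 2: VV[2][2]++ -> VV[2]=[0, 0, 1, 0]
Event 2: LOCAL 2: VV[2][2]++ -> VV[2]=[0, 0, 2, 0]
Event 3: LOCAL 1: VV[1][1]++ -> VV[1]=[0, 1, 0, 0]
Event 4: SEND 2->0: VV[2][2]++ -> VV[2]=[0, 0, 3, 0], msg_vec=[0, 0, 3, 0]; VV[0]=max(VV[0],msg_vec) then VV[0][0]++ -> VV[0]=[1, 0, 3, 0]
Event 5: LOCAL 3: VV[3][3]++ -> VV[3]=[0, 0, 0, 1]
Event 2 stamp: [0, 0, 2, 0]
Event 5 stamp: [0, 0, 0, 1]
[0, 0, 2, 0] <= [0, 0, 0, 1]? False. Equal? False. Happens-before: False

Answer: no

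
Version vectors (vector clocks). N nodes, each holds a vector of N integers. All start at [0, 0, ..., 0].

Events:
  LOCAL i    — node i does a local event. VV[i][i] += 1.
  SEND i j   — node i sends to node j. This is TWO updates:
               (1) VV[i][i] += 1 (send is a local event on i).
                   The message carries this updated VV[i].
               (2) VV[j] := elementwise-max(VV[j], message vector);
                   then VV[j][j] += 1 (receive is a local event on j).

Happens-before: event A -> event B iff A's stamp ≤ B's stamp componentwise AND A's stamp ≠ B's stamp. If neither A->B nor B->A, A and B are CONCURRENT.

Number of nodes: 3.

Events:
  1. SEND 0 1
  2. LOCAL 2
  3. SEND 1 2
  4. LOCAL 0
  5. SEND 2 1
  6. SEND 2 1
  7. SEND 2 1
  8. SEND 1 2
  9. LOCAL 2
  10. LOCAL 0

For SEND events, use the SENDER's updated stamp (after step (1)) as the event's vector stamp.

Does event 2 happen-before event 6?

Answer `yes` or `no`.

Answer: yes

Derivation:
Initial: VV[0]=[0, 0, 0]
Initial: VV[1]=[0, 0, 0]
Initial: VV[2]=[0, 0, 0]
Event 1: SEND 0->1: VV[0][0]++ -> VV[0]=[1, 0, 0], msg_vec=[1, 0, 0]; VV[1]=max(VV[1],msg_vec) then VV[1][1]++ -> VV[1]=[1, 1, 0]
Event 2: LOCAL 2: VV[2][2]++ -> VV[2]=[0, 0, 1]
Event 3: SEND 1->2: VV[1][1]++ -> VV[1]=[1, 2, 0], msg_vec=[1, 2, 0]; VV[2]=max(VV[2],msg_vec) then VV[2][2]++ -> VV[2]=[1, 2, 2]
Event 4: LOCAL 0: VV[0][0]++ -> VV[0]=[2, 0, 0]
Event 5: SEND 2->1: VV[2][2]++ -> VV[2]=[1, 2, 3], msg_vec=[1, 2, 3]; VV[1]=max(VV[1],msg_vec) then VV[1][1]++ -> VV[1]=[1, 3, 3]
Event 6: SEND 2->1: VV[2][2]++ -> VV[2]=[1, 2, 4], msg_vec=[1, 2, 4]; VV[1]=max(VV[1],msg_vec) then VV[1][1]++ -> VV[1]=[1, 4, 4]
Event 7: SEND 2->1: VV[2][2]++ -> VV[2]=[1, 2, 5], msg_vec=[1, 2, 5]; VV[1]=max(VV[1],msg_vec) then VV[1][1]++ -> VV[1]=[1, 5, 5]
Event 8: SEND 1->2: VV[1][1]++ -> VV[1]=[1, 6, 5], msg_vec=[1, 6, 5]; VV[2]=max(VV[2],msg_vec) then VV[2][2]++ -> VV[2]=[1, 6, 6]
Event 9: LOCAL 2: VV[2][2]++ -> VV[2]=[1, 6, 7]
Event 10: LOCAL 0: VV[0][0]++ -> VV[0]=[3, 0, 0]
Event 2 stamp: [0, 0, 1]
Event 6 stamp: [1, 2, 4]
[0, 0, 1] <= [1, 2, 4]? True. Equal? False. Happens-before: True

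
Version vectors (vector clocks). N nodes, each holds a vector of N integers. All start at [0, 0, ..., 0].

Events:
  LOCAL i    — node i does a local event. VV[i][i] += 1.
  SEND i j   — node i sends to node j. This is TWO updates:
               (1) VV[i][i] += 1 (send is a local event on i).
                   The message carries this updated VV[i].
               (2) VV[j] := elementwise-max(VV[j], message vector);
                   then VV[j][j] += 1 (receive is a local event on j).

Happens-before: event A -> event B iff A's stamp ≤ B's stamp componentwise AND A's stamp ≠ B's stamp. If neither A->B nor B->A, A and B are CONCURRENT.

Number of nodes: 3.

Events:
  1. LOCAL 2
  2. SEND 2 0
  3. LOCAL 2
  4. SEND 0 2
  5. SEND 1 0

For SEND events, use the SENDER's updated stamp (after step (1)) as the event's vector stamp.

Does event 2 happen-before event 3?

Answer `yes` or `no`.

Answer: yes

Derivation:
Initial: VV[0]=[0, 0, 0]
Initial: VV[1]=[0, 0, 0]
Initial: VV[2]=[0, 0, 0]
Event 1: LOCAL 2: VV[2][2]++ -> VV[2]=[0, 0, 1]
Event 2: SEND 2->0: VV[2][2]++ -> VV[2]=[0, 0, 2], msg_vec=[0, 0, 2]; VV[0]=max(VV[0],msg_vec) then VV[0][0]++ -> VV[0]=[1, 0, 2]
Event 3: LOCAL 2: VV[2][2]++ -> VV[2]=[0, 0, 3]
Event 4: SEND 0->2: VV[0][0]++ -> VV[0]=[2, 0, 2], msg_vec=[2, 0, 2]; VV[2]=max(VV[2],msg_vec) then VV[2][2]++ -> VV[2]=[2, 0, 4]
Event 5: SEND 1->0: VV[1][1]++ -> VV[1]=[0, 1, 0], msg_vec=[0, 1, 0]; VV[0]=max(VV[0],msg_vec) then VV[0][0]++ -> VV[0]=[3, 1, 2]
Event 2 stamp: [0, 0, 2]
Event 3 stamp: [0, 0, 3]
[0, 0, 2] <= [0, 0, 3]? True. Equal? False. Happens-before: True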